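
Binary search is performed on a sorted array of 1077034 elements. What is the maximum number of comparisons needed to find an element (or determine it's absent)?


Binary search halves the search space each comparison:
  Step 1: search space = 1077034 -> 538517
  Step 2: search space = 538517 -> 269258
  Step 3: search space = 269258 -> 134629
  Step 4: search space = 134629 -> 67314
  Step 5: search space = 67314 -> 33657
  Step 6: search space = 33657 -> 16828
  Step 7: search space = 16828 -> 8414
  Step 8: search space = 8414 -> 4207
  Step 9: search space = 4207 -> 2103
  Step 10: search space = 2103 -> 1051
  Step 11: search space = 1051 -> 525
  Step 12: search space = 525 -> 262
  Step 13: search space = 262 -> 131
  Step 14: search space = 131 -> 65
  Step 15: search space = 65 -> 32
  Step 16: search space = 32 -> 16
  Step 17: search space = 16 -> 8
  Step 18: search space = 8 -> 4
  Step 19: search space = 4 -> 2
  Step 20: search space = 2 -> 1
  Step 21: search space = 1 (final check)
Maximum comparisons = floor(log2(1077034)) + 1 = 20 + 1 = 21


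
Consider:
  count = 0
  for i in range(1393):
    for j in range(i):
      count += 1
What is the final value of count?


For each i, the inner loop runs i times:
  i=0: inner runs 0 times
  i=1: inner runs 1 time
  i=2: inner runs 2 times
  i=3: inner runs 3 times
  i=4: inner runs 4 times
  i=5: inner runs 5 times
  i=6: inner runs 6 times
  i=7: inner runs 7 times
  ...
Total = 0 + 1 + 2 + ... + 1392 = 1393*(1393-1)/2 = 969528


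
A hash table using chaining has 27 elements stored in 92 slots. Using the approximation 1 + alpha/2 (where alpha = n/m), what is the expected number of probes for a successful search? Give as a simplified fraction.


Load factor alpha = n/m = 27/92
Expected probes = 1 + alpha/2 = 1 + 27/(2*92)
= 1 + 27/184
= 184/184 + 27/184
= 211/184


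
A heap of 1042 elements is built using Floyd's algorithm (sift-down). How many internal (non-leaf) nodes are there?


Leaf nodes occupy roughly half the array.
Sift-down is called for each internal node, starting from the last one.
Internal nodes = floor(n/2) = floor(1042/2) = 521


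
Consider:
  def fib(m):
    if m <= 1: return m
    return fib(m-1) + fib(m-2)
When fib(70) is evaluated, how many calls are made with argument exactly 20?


Let N(m) = number of times fib(m) is called while evaluating fib(70).
N(70) = 1 (the initial call).
N(69) = 1 (only fib(70) calls it).
For 1 <= m <= 68: fib(m) is called by fib(m+1) and fib(m+2), so
  N(m) = N(m+1) + N(m+2).
fib(0) is called only by fib(2), so N(0) = N(2).
Walk down from m=70:
  N(70)=1, N(69)=1, N(68)=2, N(67)=3, N(66)=5, N(65)=8, N(64)=13, N(63)=21, N(62)=34, N(61)=55, N(60)=89, N(59)=144, N(58)=233, N(57)=377, N(56)=610, N(55)=987, N(54)=1597, N(53)=2584, N(52)=4181, N(51)=6765, N(50)=10946, N(49)=17711, N(48)=28657, N(47)=46368, N(46)=75025, N(45)=121393, N(44)=196418, N(43)=317811, N(42)=514229, N(41)=832040, N(40)=1346269, N(39)=2178309, N(38)=3524578, N(37)=5702887, N(36)=9227465, N(35)=14930352, N(34)=24157817, N(33)=39088169, N(32)=63245986, N(31)=102334155, N(30)=165580141, N(29)=267914296, N(28)=433494437, N(27)=701408733, N(26)=1134903170, N(25)=1836311903, N(24)=2971215073, N(23)=4807526976, N(22)=7778742049, N(21)=12586269025, N(20)=20365011074
N(20) = 20365011074


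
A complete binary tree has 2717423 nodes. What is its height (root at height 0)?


In a complete binary tree, level k holds nodes 2^k .. 2^(k+1)-1 (1-indexed).
Height = floor(log2(n)) = floor(log2(2717423)) = 21
Check: 2^21 = 2097152 <= 2717423 < 4194304 = 2^22


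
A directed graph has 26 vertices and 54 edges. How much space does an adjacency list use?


Adjacency list: one list head per vertex + one entry per edge
Vertex heads: 26
Edge entries: 54
Total = 26 + 54 = 80


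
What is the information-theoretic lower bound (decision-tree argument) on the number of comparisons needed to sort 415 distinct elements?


A binary decision tree of height h has at most 2^h leaves and needs at least n! of them, so h >= ceil(log2(n!)).
415! is far too large to multiply out, so use Stirling's series:
  ln(n!) ~ n ln n - n + (1/2) ln(2 pi n) + 1/(12n)  (error below 1/(360 n^3), negligible here)
  ln(415) = 6.0282785
  n ln n = 415 * 6.0282785 = 2501.7356
  (1/2) ln(2 pi * 415) = (1/2) ln(2607.5219) = 3.9331
  1/(12*415) = 0.0002
  ln(415!) ~ 2501.7356 - 415 + 3.9331 + 0.0002 = 2090.6689
Convert to base 2: log2(415!) = 2090.6689 / ln 2 = 2090.6689 / 0.69314718 = 3016.1977
ceil(3016.1977) = 3017


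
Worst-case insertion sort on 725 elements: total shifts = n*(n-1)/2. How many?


Sum of shifts = 1 + 2 + 3 + ... + 724
= 725 * 724 / 2
= 524900 / 2
= 262450


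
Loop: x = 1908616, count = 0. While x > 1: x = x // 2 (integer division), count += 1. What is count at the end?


The variable x halves each step:
x = 1908616 -> 954308 -> 477154 -> 238577 -> 119288 -> 59644 -> 29822 -> 14911 -> 7455 -> 3727 -> 1863 -> 931 -> 465 -> 232 -> 116 -> 58 -> 29 -> 14 -> 7 -> 3 -> 1
Number of halvings = floor(log2(1908616)) = 20


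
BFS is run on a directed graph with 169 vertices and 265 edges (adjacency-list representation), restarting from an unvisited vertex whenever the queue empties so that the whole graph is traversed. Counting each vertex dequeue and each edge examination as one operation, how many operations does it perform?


A full BFS traversal dequeues each vertex exactly once and examines each directed edge exactly once.
V = 169 (vertex processing cost)
E = 265 (edge examination cost)
Total operations proportional to V + E = 169 + 265 = 434


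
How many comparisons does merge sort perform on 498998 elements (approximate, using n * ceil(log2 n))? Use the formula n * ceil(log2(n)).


Recursion depth: ceil(log2(498998)) = 19
Each recursion level merges n = 498998 elements
Total = 498998 * 19 = 9480962


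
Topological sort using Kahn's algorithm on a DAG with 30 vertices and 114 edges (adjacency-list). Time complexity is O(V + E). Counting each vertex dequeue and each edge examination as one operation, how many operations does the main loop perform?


Kahn's algorithm:
  1. Compute in-degrees: O(V + E)
  2. Process queue: each vertex dequeued once (O(V))
     each edge examined once (O(E))
Total = V + E = 30 + 114 = 144


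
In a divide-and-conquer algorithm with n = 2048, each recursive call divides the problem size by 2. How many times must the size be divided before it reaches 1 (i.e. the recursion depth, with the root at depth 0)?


Number of divisions = log_2(2048)
Sizes: 2048 -> 1024 -> 512 -> 256 -> 128 -> 64 -> 32 -> 16 -> 8 -> 4 -> 2 -> 1 (11 divisions)
Recursion depth = 11


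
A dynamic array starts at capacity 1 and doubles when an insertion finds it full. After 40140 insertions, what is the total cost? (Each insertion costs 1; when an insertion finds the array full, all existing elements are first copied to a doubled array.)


Insertion cost: 40140 (one per element)
Resizes occur just before inserting elements 2, 3, 5, 9, ...
Elements copied at each resize: 1 + 2 + 4 + 8 + 16 + 32 + 64 + 128 + 256 + 512 + 1024 + 2048 + 4096 + 8192 + 16384 + 32768
Sum of copies = 65535 (geometric series: 2^k - 1)
Total = 40140 + 65535 = 105675


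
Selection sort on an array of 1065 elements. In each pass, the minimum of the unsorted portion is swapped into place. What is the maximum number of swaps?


Selection sort performs one swap per pass:
  Pass 1: find min in positions 0 to 1064, swap with position 0
  Pass 2: find min in positions 1 to 1064, swap with position 1
  Pass 3: find min in positions 2 to 1064, swap with position 2
  Pass 4: find min in positions 3 to 1064, swap with position 3
  Pass 5: find min in positions 4 to 1064, swap with position 4
  ... (1059 more passes)
Total passes (and swaps) = n - 1 = 1065 - 1 = 1064


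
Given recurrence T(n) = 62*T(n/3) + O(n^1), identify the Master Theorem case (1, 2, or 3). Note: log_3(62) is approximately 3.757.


Master Theorem parameters: a=62, b=3, c=1
log_b(a) = 3.757
Compare b^c with a: 3^1 = 3 < 62, so c < log_b(a).
Comparing c=1 vs log_b(a)=3.757:
1 < 3.757 => Case 1
Result: T(n) = O(n^(log_3 62)) ~ O(n^3.757)
Master Theorem case = 1


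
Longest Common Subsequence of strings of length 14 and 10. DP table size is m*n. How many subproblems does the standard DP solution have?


DP table indexed by positions in both strings.
First string: 14 positions
Second string: 10 positions
Total = 14 * 10 = 140


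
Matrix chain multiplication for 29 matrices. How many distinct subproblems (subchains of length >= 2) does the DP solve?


Subproblems are indexed by (i, j) where i < j.
Number of such pairs = n*(n-1)/2
= 29 * 28 / 2
= 406


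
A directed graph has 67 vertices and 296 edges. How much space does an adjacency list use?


Adjacency list: one list head per vertex + one entry per edge
Vertex heads: 67
Edge entries: 296
Total = 67 + 296 = 363


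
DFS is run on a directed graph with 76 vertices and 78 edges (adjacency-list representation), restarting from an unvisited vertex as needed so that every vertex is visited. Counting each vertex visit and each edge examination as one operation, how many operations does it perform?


A full DFS traversal processes each vertex exactly once (push/pop on stack).
Each directed edge is examined once.
V = 76, E = 78
V + E = 154


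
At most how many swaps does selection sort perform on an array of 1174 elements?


Each of the 1173 passes places one element in its final position.
Pass 1: swap minimum into position 0
Pass 2: swap minimum of remaining into position 1
...
Pass 1173: last two elements, one swap
Maximum swaps = 1174 - 1 = 1173


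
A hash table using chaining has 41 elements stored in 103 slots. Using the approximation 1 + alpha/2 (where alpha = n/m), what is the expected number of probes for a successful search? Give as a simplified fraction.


Load factor alpha = n/m = 41/103
Expected probes = 1 + alpha/2 = 1 + 41/(2*103)
= 1 + 41/206
= 206/206 + 41/206
= 247/206


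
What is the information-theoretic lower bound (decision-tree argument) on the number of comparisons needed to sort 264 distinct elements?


A binary decision tree of height h has at most 2^h leaves and needs at least n! of them, so h >= ceil(log2(n!)).
264! is far too large to multiply out, so use Stirling's series:
  ln(n!) ~ n ln n - n + (1/2) ln(2 pi n) + 1/(12n)  (error below 1/(360 n^3), negligible here)
  ln(264) = 5.5759491
  n ln n = 264 * 5.5759491 = 1472.0506
  (1/2) ln(2 pi * 264) = (1/2) ln(1658.7609) = 3.7069
  1/(12*264) = 0.0003
  ln(264!) ~ 1472.0506 - 264 + 3.7069 + 0.0003 = 1211.7578
Convert to base 2: log2(264!) = 1211.7578 / ln 2 = 1211.7578 / 0.69314718 = 1748.1970
ceil(1748.1970) = 1749


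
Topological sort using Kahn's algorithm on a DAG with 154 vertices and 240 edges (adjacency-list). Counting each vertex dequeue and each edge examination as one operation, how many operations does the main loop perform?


Kahn's algorithm:
  1. Compute in-degrees: O(V + E)
  2. Process queue: each vertex dequeued once (O(V))
     each edge examined once (O(E))
Total = V + E = 154 + 240 = 394


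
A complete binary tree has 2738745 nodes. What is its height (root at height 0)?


In a complete binary tree, level k holds nodes 2^k .. 2^(k+1)-1 (1-indexed).
Height = floor(log2(n)) = floor(log2(2738745)) = 21
Check: 2^21 = 2097152 <= 2738745 < 4194304 = 2^22


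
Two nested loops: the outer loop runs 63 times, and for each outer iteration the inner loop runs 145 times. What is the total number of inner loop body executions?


Outer loop: 63 iterations
Inner loop: 145 iterations per outer iteration
Total = 63 * 145 = 9135


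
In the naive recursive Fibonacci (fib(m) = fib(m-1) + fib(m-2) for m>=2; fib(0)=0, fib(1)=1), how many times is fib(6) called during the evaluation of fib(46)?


Let N(m) = number of times fib(m) is called while evaluating fib(46).
N(46) = 1 (the initial call).
N(45) = 1 (only fib(46) calls it).
For 1 <= m <= 44: fib(m) is called by fib(m+1) and fib(m+2), so
  N(m) = N(m+1) + N(m+2).
fib(0) is called only by fib(2), so N(0) = N(2).
Walk down from m=46:
  N(46)=1, N(45)=1, N(44)=2, N(43)=3, N(42)=5, N(41)=8, N(40)=13, N(39)=21, N(38)=34, N(37)=55, N(36)=89, N(35)=144, N(34)=233, N(33)=377, N(32)=610, N(31)=987, N(30)=1597, N(29)=2584, N(28)=4181, N(27)=6765, N(26)=10946, N(25)=17711, N(24)=28657, N(23)=46368, N(22)=75025, N(21)=121393, N(20)=196418, N(19)=317811, N(18)=514229, N(17)=832040, N(16)=1346269, N(15)=2178309, N(14)=3524578, N(13)=5702887, N(12)=9227465, N(11)=14930352, N(10)=24157817, N(9)=39088169, N(8)=63245986, N(7)=102334155, N(6)=165580141
N(6) = 165580141


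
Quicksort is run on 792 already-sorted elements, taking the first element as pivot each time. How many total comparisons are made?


Sum of comparisons per partition:
791 + 790 + ... + 1 + 0
= 792 * (792 - 1) / 2
= 792 * 791 / 2
= 313236


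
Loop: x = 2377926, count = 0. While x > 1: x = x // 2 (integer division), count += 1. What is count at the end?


The variable x halves each step:
x = 2377926 -> 1188963 -> 594481 -> 297240 -> 148620 -> 74310 -> 37155 -> 18577 -> 9288 -> 4644 -> 2322 -> 1161 -> 580 -> 290 -> 145 -> 72 -> 36 -> 18 -> 9 -> 4 -> 2 -> 1
Number of halvings = floor(log2(2377926)) = 21


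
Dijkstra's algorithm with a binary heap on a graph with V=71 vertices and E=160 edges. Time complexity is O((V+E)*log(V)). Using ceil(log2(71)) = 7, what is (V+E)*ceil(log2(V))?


Dijkstra with a binary heap: each vertex is extracted once, each edge may relax once.
Each heap operation costs O(log V).
V + E = 71 + 160 = 231
ceil(log2(71)) = 7 (since 2^6 = 64 < 71 <= 128 = 2^7)
Total heap work = (V+E) * ceil(log2(V)) = 231 * 7 = 1617


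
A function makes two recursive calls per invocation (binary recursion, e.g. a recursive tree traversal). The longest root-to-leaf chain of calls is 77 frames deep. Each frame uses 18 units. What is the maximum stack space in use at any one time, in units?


Binary recursion: the two calls run one after the other, so only one root-to-leaf chain of frames is on the stack at a time.
Maximum depth (longest chain) = 77 frames
Each frame = 18 units
Max stack space = 77 * 18 = 1386


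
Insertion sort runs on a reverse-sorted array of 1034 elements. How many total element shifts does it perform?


Sum of shifts = 1 + 2 + 3 + ... + 1033
= 1034 * 1033 / 2
= 1068122 / 2
= 534061


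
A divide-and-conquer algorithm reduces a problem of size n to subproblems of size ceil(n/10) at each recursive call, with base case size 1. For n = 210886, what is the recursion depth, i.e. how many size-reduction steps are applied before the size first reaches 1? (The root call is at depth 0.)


Each step divides the size by 10 (rounding up); after k steps the size is ceil(n/10^k), which equals 1 exactly when 10^k >= n.
So the depth is the smallest k with 10^k >= 210886, i.e. ceil(log_10(210886)).
10^5 = 100000 < 210886 <= 1000000 = 10^6
Recursion depth = 6


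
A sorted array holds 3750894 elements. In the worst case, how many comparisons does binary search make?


Halving sequence: 3750894 -> 1875447 -> 937723 -> 468861 -> 234430 -> 117215 -> 58607 -> 29303 -> 14651 -> 7325 -> 3662 -> 1831 -> 915 -> 457 -> 228 -> 114 -> 57 -> 28 -> 14 -> 7 -> 3 -> 1
Number of halvings = 21
Max comparisons = 21 + 1 = 22


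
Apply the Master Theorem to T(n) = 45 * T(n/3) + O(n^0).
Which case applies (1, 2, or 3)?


The Master Theorem: T(n) = a*T(n/b) + O(n^c)
  a = 45, b = 3, c = 0
log_b(a) = log_3(45) ~ 3.465
Compare b^c with a: 3^0 = 1 < 45, so c < log_b(a).
Since c < log_b(a), Case 1 applies.
T(n) = O(n^(log_3 45)) ~ O(n^3.465)
Master Theorem case = 1


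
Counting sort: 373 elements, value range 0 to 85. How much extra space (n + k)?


n = 373 (output array)
k = 86 (count array for 86 distinct values)
Extra space = 373 + 86 = 459


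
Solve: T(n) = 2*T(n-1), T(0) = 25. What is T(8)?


Unrolling:
T(8) = 2*T(7) = 2^2*T(6) = ... = 2^8*T(0)
= 2^8 * 25
= 256 * 25 = 6400


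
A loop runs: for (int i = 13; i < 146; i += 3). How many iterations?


Loop starts at i = 13, increments by 3, stops when i >= 146.
Number of iterations = ceil((146 - 13) / 3)
= ceil(133 / 3)
= 45


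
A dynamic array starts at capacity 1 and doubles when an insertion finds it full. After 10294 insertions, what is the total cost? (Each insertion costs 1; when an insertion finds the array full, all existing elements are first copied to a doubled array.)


Insertion cost: 10294 (one per element)
Resizes occur just before inserting elements 2, 3, 5, 9, ...
Elements copied at each resize: 1 + 2 + 4 + 8 + 16 + 32 + 64 + 128 + 256 + 512 + 1024 + 2048 + 4096 + 8192
Sum of copies = 16383 (geometric series: 2^k - 1)
Total = 10294 + 16383 = 26677


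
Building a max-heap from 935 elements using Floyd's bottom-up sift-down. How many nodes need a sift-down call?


In a heap of 935 elements (0-indexed array):
  Last element index: 934
  Parent of last element: floor((934 - 1) / 2) = 466
  Internal nodes: indices 0 to 466
  Count = floor(935/2) = 467


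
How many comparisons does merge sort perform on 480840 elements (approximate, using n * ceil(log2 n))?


Recursion depth: ceil(log2(480840)) = 19
Each recursion level merges n = 480840 elements
Total = 480840 * 19 = 9135960


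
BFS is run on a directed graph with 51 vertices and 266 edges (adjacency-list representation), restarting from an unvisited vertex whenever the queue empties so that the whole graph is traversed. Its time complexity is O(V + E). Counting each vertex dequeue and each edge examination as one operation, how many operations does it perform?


A full BFS traversal dequeues each vertex exactly once and examines each directed edge exactly once.
V = 51 (vertex processing cost)
E = 266 (edge examination cost)
Total operations proportional to V + E = 51 + 266 = 317


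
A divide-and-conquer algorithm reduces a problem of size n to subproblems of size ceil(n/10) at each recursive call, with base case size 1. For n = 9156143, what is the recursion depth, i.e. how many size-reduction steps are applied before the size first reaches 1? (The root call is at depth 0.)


Each step divides the size by 10 (rounding up); after k steps the size is ceil(n/10^k), which equals 1 exactly when 10^k >= n.
So the depth is the smallest k with 10^k >= 9156143, i.e. ceil(log_10(9156143)).
10^6 = 1000000 < 9156143 <= 10000000 = 10^7
Recursion depth = 7


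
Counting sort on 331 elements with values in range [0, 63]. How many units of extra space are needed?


Output array size: 331 (to store sorted result)
Count array size: 64 (one slot per possible value, range 0 to 63)
Total extra space = 331 + 64 = 395


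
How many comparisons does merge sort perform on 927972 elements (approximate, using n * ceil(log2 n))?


Recursion depth: ceil(log2(927972)) = 20
Each recursion level merges n = 927972 elements
Total = 927972 * 20 = 18559440


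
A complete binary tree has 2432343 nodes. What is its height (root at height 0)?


In a complete binary tree, level k holds nodes 2^k .. 2^(k+1)-1 (1-indexed).
Height = floor(log2(n)) = floor(log2(2432343)) = 21
Check: 2^21 = 2097152 <= 2432343 < 4194304 = 2^22


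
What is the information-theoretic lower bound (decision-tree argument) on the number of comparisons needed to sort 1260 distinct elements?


A binary decision tree of height h has at most 2^h leaves and needs at least n! of them, so h >= ceil(log2(n!)).
1260! is far too large to multiply out, so use Stirling's series:
  ln(n!) ~ n ln n - n + (1/2) ln(2 pi n) + 1/(12n)  (error below 1/(360 n^3), negligible here)
  ln(1260) = 7.1388670
  n ln n = 1260 * 7.1388670 = 8994.9724
  (1/2) ln(2 pi * 1260) = (1/2) ln(7916.8135) = 4.4884
  1/(12*1260) = 0.0001
  ln(1260!) ~ 8994.9724 - 1260 + 4.4884 + 0.0001 = 7739.4609
Convert to base 2: log2(1260!) = 7739.4609 / ln 2 = 7739.4609 / 0.69314718 = 11165.6819
ceil(11165.6819) = 11166


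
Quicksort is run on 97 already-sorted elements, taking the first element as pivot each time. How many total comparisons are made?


Sum of comparisons per partition:
96 + 95 + ... + 1 + 0
= 97 * (97 - 1) / 2
= 97 * 96 / 2
= 4656


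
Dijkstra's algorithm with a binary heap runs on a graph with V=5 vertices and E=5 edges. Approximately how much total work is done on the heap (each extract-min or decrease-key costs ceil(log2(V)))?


Dijkstra with a binary heap: each vertex is extracted once, each edge may relax once.
Each heap operation costs O(log V).
V + E = 5 + 5 = 10
ceil(log2(5)) = 3 (since 2^2 = 4 < 5 <= 8 = 2^3)
Total heap work = (V+E) * ceil(log2(V)) = 10 * 3 = 30


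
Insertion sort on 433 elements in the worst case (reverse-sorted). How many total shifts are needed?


In the worst case (reverse-sorted), each element shifts past all previous:
  Element 1: 1 shifts
  Element 2: 2 shifts
  Element 3: 3 shifts
  Element 4: 4 shifts
  Element 5: 5 shifts
  ...
  Element 432: 432 shifts
Total = 1 + 2 + ... + 432
= 433*(433-1)/2 = 93528


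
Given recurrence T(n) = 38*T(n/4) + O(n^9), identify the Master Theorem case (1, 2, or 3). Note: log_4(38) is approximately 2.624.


Master Theorem parameters: a=38, b=4, c=9
log_b(a) = 2.624
Compare b^c with a: 4^9 = 262144 > 38, so c > log_b(a).
Comparing c=9 vs log_b(a)=2.624:
9 > 2.624 => Case 3
Result: T(n) = O(n^9)
Master Theorem case = 3


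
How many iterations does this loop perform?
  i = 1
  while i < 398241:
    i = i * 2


The loop variable doubles each iteration:
i = 1 -> 2 -> 4 -> 8 -> 16 -> 32 -> 64 -> 128 -> 256 -> 512 -> 1024 -> 2048 -> 4096 -> 8192 -> 16384 -> 32768 -> 65536 -> 131072 -> 262144 -> 524288 (stop, 524288 >= 398241)
Number of doublings = ceil(log2(398241)) = 19


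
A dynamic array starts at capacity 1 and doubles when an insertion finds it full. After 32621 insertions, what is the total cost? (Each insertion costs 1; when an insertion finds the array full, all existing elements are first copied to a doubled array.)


Insertion cost: 32621 (one per element)
Resizes occur just before inserting elements 2, 3, 5, 9, ...
Elements copied at each resize: 1 + 2 + 4 + 8 + 16 + 32 + 64 + 128 + 256 + 512 + 1024 + 2048 + 4096 + 8192 + 16384
Sum of copies = 32767 (geometric series: 2^k - 1)
Total = 32621 + 32767 = 65388


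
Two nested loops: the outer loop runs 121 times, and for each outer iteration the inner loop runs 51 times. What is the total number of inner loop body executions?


Outer loop: 121 iterations
Inner loop: 51 iterations per outer iteration
Total = 121 * 51 = 6171


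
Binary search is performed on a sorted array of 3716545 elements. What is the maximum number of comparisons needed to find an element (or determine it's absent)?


Binary search halves the search space each comparison:
  Step 1: search space = 3716545 -> 1858272
  Step 2: search space = 1858272 -> 929136
  Step 3: search space = 929136 -> 464568
  Step 4: search space = 464568 -> 232284
  Step 5: search space = 232284 -> 116142
  Step 6: search space = 116142 -> 58071
  Step 7: search space = 58071 -> 29035
  Step 8: search space = 29035 -> 14517
  Step 9: search space = 14517 -> 7258
  Step 10: search space = 7258 -> 3629
  Step 11: search space = 3629 -> 1814
  Step 12: search space = 1814 -> 907
  Step 13: search space = 907 -> 453
  Step 14: search space = 453 -> 226
  Step 15: search space = 226 -> 113
  Step 16: search space = 113 -> 56
  Step 17: search space = 56 -> 28
  Step 18: search space = 28 -> 14
  Step 19: search space = 14 -> 7
  Step 20: search space = 7 -> 3
  Step 21: search space = 3 -> 1
  Step 22: search space = 1 (final check)
Maximum comparisons = floor(log2(3716545)) + 1 = 21 + 1 = 22


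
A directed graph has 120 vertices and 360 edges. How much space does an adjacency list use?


Adjacency list: one list head per vertex + one entry per edge
Vertex heads: 120
Edge entries: 360
Total = 120 + 360 = 480


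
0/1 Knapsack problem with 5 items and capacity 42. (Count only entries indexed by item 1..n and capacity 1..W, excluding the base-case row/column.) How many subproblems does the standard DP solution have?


The DP table is indexed by (item, capacity).
Rows: 5 items
Columns: 42 capacity values (1 to W)
Total subproblems = 5 * 42 = 210


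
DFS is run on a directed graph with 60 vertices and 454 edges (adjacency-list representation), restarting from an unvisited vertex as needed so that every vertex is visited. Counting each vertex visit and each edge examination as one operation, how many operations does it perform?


A full DFS traversal processes each vertex exactly once (push/pop on stack).
Each directed edge is examined once.
V = 60, E = 454
V + E = 514


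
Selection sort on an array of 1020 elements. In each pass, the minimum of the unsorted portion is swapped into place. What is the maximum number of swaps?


Selection sort performs one swap per pass:
  Pass 1: find min in positions 0 to 1019, swap with position 0
  Pass 2: find min in positions 1 to 1019, swap with position 1
  Pass 3: find min in positions 2 to 1019, swap with position 2
  Pass 4: find min in positions 3 to 1019, swap with position 3
  Pass 5: find min in positions 4 to 1019, swap with position 4
  ... (1014 more passes)
Total passes (and swaps) = n - 1 = 1020 - 1 = 1019


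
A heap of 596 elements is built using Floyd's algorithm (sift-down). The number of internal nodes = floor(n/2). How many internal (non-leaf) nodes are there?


Leaf nodes occupy roughly half the array.
Sift-down is called for each internal node, starting from the last one.
Internal nodes = floor(n/2) = floor(596/2) = 298


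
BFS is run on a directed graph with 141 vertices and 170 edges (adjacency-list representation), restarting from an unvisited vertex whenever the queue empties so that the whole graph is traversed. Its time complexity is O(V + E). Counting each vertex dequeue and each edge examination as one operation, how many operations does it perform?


A full BFS traversal dequeues each vertex exactly once and examines each directed edge exactly once.
V = 141 (vertex processing cost)
E = 170 (edge examination cost)
Total operations proportional to V + E = 141 + 170 = 311


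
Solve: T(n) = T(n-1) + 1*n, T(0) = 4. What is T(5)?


Expanding the recurrence:
T(5) = T(4) + 1*5
       = T(3) + 1*4 + 1*5
       ...
       = T(0) + 1*(1 + 2 + ... + 5)
       = 4 + 1 * 5*6/2
       = 4 + 1 * 15
       = 4 + 15 = 19


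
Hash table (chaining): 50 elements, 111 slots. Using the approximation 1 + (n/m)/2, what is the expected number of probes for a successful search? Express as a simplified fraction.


Computing expected probes:
alpha = 50/111
= 1 + alpha/2
= 1 + 50/(2*111)
= (2*111 + 50) / (2*111)
= 272/222 = 136/111


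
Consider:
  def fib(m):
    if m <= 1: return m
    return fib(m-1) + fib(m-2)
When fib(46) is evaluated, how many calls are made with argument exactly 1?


Let N(m) = number of times fib(m) is called while evaluating fib(46).
N(46) = 1 (the initial call).
N(45) = 1 (only fib(46) calls it).
For 1 <= m <= 44: fib(m) is called by fib(m+1) and fib(m+2), so
  N(m) = N(m+1) + N(m+2).
fib(0) is called only by fib(2), so N(0) = N(2).
Walk down from m=46:
  N(46)=1, N(45)=1, N(44)=2, N(43)=3, N(42)=5, N(41)=8, N(40)=13, N(39)=21, N(38)=34, N(37)=55, N(36)=89, N(35)=144, N(34)=233, N(33)=377, N(32)=610, N(31)=987, N(30)=1597, N(29)=2584, N(28)=4181, N(27)=6765, N(26)=10946, N(25)=17711, N(24)=28657, N(23)=46368, N(22)=75025, N(21)=121393, N(20)=196418, N(19)=317811, N(18)=514229, N(17)=832040, N(16)=1346269, N(15)=2178309, N(14)=3524578, N(13)=5702887, N(12)=9227465, N(11)=14930352, N(10)=24157817, N(9)=39088169, N(8)=63245986, N(7)=102334155, N(6)=165580141, N(5)=267914296, N(4)=433494437, N(3)=701408733, N(2)=1134903170, N(1)=1836311903
N(1) = 1836311903


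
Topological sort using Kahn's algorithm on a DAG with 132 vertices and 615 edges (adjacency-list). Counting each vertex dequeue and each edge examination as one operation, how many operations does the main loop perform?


Kahn's algorithm:
  1. Compute in-degrees: O(V + E)
  2. Process queue: each vertex dequeued once (O(V))
     each edge examined once (O(E))
Total = V + E = 132 + 615 = 747


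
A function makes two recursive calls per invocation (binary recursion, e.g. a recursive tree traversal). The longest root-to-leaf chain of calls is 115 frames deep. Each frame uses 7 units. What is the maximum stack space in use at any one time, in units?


Binary recursion: the two calls run one after the other, so only one root-to-leaf chain of frames is on the stack at a time.
Maximum depth (longest chain) = 115 frames
Each frame = 7 units
Max stack space = 115 * 7 = 805


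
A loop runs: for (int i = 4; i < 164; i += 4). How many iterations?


Loop starts at i = 4, increments by 4, stops when i >= 164.
Number of iterations = ceil((164 - 4) / 4)
= ceil(160 / 4)
= 40


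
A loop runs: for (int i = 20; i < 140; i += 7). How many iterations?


Loop starts at i = 20, increments by 7, stops when i >= 140.
Number of iterations = ceil((140 - 20) / 7)
= ceil(120 / 7)
= 18


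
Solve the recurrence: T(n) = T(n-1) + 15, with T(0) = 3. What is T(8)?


Unrolling the recurrence:
T(8) = T(7) + 15
       = T(6) + 15 + 15
       = T(5) + 15*3
       ...
       = T(0) + 15*8
       = 3 + 120 = 123


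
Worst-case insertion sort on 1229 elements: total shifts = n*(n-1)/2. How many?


Sum of shifts = 1 + 2 + 3 + ... + 1228
= 1229 * 1228 / 2
= 1509212 / 2
= 754606


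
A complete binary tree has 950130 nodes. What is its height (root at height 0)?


In a complete binary tree, level k holds nodes 2^k .. 2^(k+1)-1 (1-indexed).
Height = floor(log2(n)) = floor(log2(950130)) = 19
Check: 2^19 = 524288 <= 950130 < 1048576 = 2^20


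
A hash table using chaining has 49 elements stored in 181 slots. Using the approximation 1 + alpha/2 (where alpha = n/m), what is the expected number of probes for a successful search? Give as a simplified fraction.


Load factor alpha = n/m = 49/181
Expected probes = 1 + alpha/2 = 1 + 49/(2*181)
= 1 + 49/362
= 362/362 + 49/362
= 411/362


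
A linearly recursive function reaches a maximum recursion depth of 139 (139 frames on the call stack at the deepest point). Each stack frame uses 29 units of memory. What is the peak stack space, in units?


Maximum recursion depth = 139 frames
Memory per frame = 29 units
Total stack space = depth * frame_size
= 139 * 29 = 4031


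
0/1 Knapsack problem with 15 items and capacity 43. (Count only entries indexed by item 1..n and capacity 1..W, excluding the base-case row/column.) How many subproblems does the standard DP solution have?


The DP table is indexed by (item, capacity).
Rows: 15 items
Columns: 43 capacity values (1 to W)
Total subproblems = 15 * 43 = 645


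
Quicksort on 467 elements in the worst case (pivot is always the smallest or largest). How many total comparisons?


In the worst case, each partition step picks the worst pivot:
  Partition 1: 466 comparisons (n-1 elements to compare)
  Partition 2: 465 comparisons
  Partition 3: 464 comparisons
  Partition 4: 463 comparisons
  Partition 5: 462 comparisons
  ...
  Last partition: 0 comparisons
Total = (n-1) + (n-2) + ... + 1 + 0 = n*(n-1)/2
= 467*466/2 = 108811


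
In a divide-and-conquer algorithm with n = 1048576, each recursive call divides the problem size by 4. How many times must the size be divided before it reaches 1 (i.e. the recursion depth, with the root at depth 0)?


Number of divisions = log_4(1048576)
Sizes: 1048576 -> 262144 -> 65536 -> 16384 -> 4096 -> 1024 -> 256 -> 64 -> 16 -> 4 -> 1 (10 divisions)
Recursion depth = 10


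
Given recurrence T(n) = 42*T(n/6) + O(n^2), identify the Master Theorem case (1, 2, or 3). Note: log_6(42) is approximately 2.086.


Master Theorem parameters: a=42, b=6, c=2
log_b(a) = 2.086
Compare b^c with a: 6^2 = 36 < 42, so c < log_b(a).
Comparing c=2 vs log_b(a)=2.086:
2 < 2.086 => Case 1
Result: T(n) = O(n^(log_6 42)) ~ O(n^2.086)
Master Theorem case = 1


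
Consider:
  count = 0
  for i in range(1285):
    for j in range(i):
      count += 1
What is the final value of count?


For each i, the inner loop runs i times:
  i=0: inner runs 0 times
  i=1: inner runs 1 time
  i=2: inner runs 2 times
  i=3: inner runs 3 times
  i=4: inner runs 4 times
  i=5: inner runs 5 times
  i=6: inner runs 6 times
  i=7: inner runs 7 times
  ...
Total = 0 + 1 + 2 + ... + 1284 = 1285*(1285-1)/2 = 824970


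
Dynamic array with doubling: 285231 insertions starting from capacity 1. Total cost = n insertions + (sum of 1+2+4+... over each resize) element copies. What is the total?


n = 285231
Insertion costs: 285231
Resizes copy 1, 2, 4, ... up to the largest power of 2 that is <= n-1 = 285230, i.e. 262144.
Copy costs = 1 + 2 + 4 + 8 + 16 + 32 + 64 + 128 + 256 + 512 + 1024 + 2048 + 4096 + 8192 + 16384 + 32768 + 65536 + 131072 + 262144 = 524287
Total = 285231 + 524287 = 809518


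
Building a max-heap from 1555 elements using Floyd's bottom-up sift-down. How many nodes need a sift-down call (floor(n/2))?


In a heap of 1555 elements (0-indexed array):
  Last element index: 1554
  Parent of last element: floor((1554 - 1) / 2) = 776
  Internal nodes: indices 0 to 776
  Count = floor(1555/2) = 777


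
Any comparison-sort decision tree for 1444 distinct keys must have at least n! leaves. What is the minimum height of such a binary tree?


A binary decision tree of height h has at most 2^h leaves and needs at least n! of them, so h >= ceil(log2(n!)).
1444! is far too large to multiply out, so use Stirling's series:
  ln(n!) ~ n ln n - n + (1/2) ln(2 pi n) + 1/(12n)  (error below 1/(360 n^3), negligible here)
  ln(1444) = 7.2751723
  n ln n = 1444 * 7.2751723 = 10505.3488
  (1/2) ln(2 pi * 1444) = (1/2) ln(9072.9196) = 4.5565
  1/(12*1444) = 0.0001
  ln(1444!) ~ 10505.3488 - 1444 + 4.5565 + 0.0001 = 9065.9054
Convert to base 2: log2(1444!) = 9065.9054 / ln 2 = 9065.9054 / 0.69314718 = 13079.3368
ceil(13079.3368) = 13080


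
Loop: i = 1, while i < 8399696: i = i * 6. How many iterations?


i multiplies by 6 each step:
i = 1 -> 6 -> 36 -> 216 -> 1296 -> 7776 -> 46656 -> 279936 -> 1679616 -> 10077696 (stop)
Iterations = ceil(log_6(8399696)) = 9


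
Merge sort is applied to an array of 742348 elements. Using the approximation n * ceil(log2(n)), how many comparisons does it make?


Merge sort divides the array into halves recursively.
Number of levels = ceil(log2(742348)) = 20
At each level, approximately n = 742348 comparisons are needed for merging.
Total comparisons ~ n * ceil(log2(n)) = 742348 * 20 = 14846960


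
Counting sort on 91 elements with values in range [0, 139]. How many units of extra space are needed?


Output array size: 91 (to store sorted result)
Count array size: 140 (one slot per possible value, range 0 to 139)
Total extra space = 91 + 140 = 231


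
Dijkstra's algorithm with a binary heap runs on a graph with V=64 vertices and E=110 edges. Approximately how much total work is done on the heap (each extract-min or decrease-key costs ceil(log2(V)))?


Dijkstra with a binary heap: each vertex is extracted once, each edge may relax once.
Each heap operation costs O(log V).
V + E = 64 + 110 = 174
ceil(log2(64)) = 6 (since 2^5 = 32 < 64 <= 64 = 2^6)
Total heap work = (V+E) * ceil(log2(V)) = 174 * 6 = 1044


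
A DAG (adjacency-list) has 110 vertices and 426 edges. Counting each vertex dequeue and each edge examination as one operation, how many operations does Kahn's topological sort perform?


V = 110 (vertex processing)
E = 426 (edge processing)
V + E = 110 + 426 = 536


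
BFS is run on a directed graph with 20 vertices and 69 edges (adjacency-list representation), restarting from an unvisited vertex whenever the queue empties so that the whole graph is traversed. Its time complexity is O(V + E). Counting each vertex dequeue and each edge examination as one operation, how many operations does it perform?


A full BFS traversal dequeues each vertex exactly once and examines each directed edge exactly once.
V = 20 (vertex processing cost)
E = 69 (edge examination cost)
Total operations proportional to V + E = 20 + 69 = 89


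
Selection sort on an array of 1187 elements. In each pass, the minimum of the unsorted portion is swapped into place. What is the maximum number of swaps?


Selection sort performs one swap per pass:
  Pass 1: find min in positions 0 to 1186, swap with position 0
  Pass 2: find min in positions 1 to 1186, swap with position 1
  Pass 3: find min in positions 2 to 1186, swap with position 2
  Pass 4: find min in positions 3 to 1186, swap with position 3
  Pass 5: find min in positions 4 to 1186, swap with position 4
  ... (1181 more passes)
Total passes (and swaps) = n - 1 = 1187 - 1 = 1186


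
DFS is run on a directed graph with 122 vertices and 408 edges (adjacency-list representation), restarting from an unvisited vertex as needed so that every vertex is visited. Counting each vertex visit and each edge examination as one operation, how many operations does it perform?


A full DFS traversal processes each vertex exactly once (push/pop on stack).
Each directed edge is examined once.
V = 122, E = 408
V + E = 530


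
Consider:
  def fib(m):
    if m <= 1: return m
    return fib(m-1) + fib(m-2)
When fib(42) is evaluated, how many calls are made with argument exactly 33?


Let N(m) = number of times fib(m) is called while evaluating fib(42).
N(42) = 1 (the initial call).
N(41) = 1 (only fib(42) calls it).
For 1 <= m <= 40: fib(m) is called by fib(m+1) and fib(m+2), so
  N(m) = N(m+1) + N(m+2).
fib(0) is called only by fib(2), so N(0) = N(2).
Walk down from m=42:
  N(42)=1, N(41)=1, N(40)=2, N(39)=3, N(38)=5, N(37)=8, N(36)=13, N(35)=21, N(34)=34, N(33)=55
N(33) = 55


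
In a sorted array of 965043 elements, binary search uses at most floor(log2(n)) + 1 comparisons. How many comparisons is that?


Halving sequence: 965043 -> 482521 -> 241260 -> 120630 -> 60315 -> 30157 -> 15078 -> 7539 -> 3769 -> 1884 -> 942 -> 471 -> 235 -> 117 -> 58 -> 29 -> 14 -> 7 -> 3 -> 1
Number of halvings = 19
Max comparisons = 19 + 1 = 20


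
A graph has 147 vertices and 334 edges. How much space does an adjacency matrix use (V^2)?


Adjacency matrix: V x V grid of entries
Space = V^2 = 147^2 = 147 * 147 = 21609


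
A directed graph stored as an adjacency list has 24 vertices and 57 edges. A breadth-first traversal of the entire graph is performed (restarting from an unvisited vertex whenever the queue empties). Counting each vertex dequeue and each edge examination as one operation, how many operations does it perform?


A full BFS traversal dequeues each vertex once and examines each edge once.
Vertex visits: 24
Edge visits: 57
V + E = 24 + 57 = 81


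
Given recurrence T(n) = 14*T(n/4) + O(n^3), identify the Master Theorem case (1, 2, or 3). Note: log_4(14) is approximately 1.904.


Master Theorem parameters: a=14, b=4, c=3
log_b(a) = 1.904
Compare b^c with a: 4^3 = 64 > 14, so c > log_b(a).
Comparing c=3 vs log_b(a)=1.904:
3 > 1.904 => Case 3
Result: T(n) = O(n^3)
Master Theorem case = 3


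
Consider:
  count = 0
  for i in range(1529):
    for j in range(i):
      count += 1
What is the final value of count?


For each i, the inner loop runs i times:
  i=0: inner runs 0 times
  i=1: inner runs 1 time
  i=2: inner runs 2 times
  i=3: inner runs 3 times
  i=4: inner runs 4 times
  i=5: inner runs 5 times
  i=6: inner runs 6 times
  i=7: inner runs 7 times
  ...
Total = 0 + 1 + 2 + ... + 1528 = 1529*(1529-1)/2 = 1168156


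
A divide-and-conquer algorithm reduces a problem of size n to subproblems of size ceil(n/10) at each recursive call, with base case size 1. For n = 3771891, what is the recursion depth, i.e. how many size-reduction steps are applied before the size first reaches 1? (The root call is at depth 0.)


Each step divides the size by 10 (rounding up); after k steps the size is ceil(n/10^k), which equals 1 exactly when 10^k >= n.
So the depth is the smallest k with 10^k >= 3771891, i.e. ceil(log_10(3771891)).
10^6 = 1000000 < 3771891 <= 10000000 = 10^7
Recursion depth = 7
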